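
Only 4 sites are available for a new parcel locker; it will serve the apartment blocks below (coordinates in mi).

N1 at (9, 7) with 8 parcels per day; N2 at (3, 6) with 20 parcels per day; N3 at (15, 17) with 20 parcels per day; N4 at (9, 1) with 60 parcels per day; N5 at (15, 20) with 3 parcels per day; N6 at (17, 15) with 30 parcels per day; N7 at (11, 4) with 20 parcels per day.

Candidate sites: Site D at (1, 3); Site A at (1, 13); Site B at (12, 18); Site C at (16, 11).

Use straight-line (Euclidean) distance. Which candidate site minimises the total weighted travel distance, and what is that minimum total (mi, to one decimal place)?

Total weighted distance at each candidate:
  Site D (1, 3): total = 1901.5
  Site A (1, 13): total = 2181.9
  Site B (12, 18): total = 1956.7
  Site C (16, 11): total = 1520.0
Minimum is at Site C with total 1520.0 mi.

Site C, total 1520.0 mi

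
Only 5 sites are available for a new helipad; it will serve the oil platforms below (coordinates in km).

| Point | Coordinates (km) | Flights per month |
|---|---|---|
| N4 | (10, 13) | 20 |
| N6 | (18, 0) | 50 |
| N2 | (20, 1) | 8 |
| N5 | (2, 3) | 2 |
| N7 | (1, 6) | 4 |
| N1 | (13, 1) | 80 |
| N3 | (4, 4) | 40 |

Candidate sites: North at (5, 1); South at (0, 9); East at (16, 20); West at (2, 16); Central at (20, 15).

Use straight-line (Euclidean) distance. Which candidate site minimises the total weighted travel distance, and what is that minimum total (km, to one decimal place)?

North, total 1831.2 km

Total weighted distance at each candidate:
  North (5, 1): total = 1831.2
  South (0, 9): total = 2896.5
  East (16, 20): total = 3809.7
  West (2, 16): total = 3530.6
  Central (20, 15): total = 3228.8
Minimum is at North with total 1831.2 km.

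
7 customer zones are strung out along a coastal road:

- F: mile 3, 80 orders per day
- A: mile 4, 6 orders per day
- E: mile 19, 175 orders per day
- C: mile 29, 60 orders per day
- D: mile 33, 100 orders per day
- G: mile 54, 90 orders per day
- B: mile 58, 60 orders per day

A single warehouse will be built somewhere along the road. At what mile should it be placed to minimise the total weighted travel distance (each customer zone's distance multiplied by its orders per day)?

x = 29

For a sum of weighted absolute distances on a line, the optimum is the weighted median (not the mean). Total weight W = 571; half-weight = 285.5.
Sort by position and accumulate weight:
  mile 3 (F, w=80) → cum 80
  mile 4 (A, w=6) → cum 86
  mile 19 (E, w=175) → cum 261
  mile 29 (C, w=60) → cum 321  ≥ 285.5 → median here
  mile 33 (D, w=100) → cum 421
  mile 54 (G, w=90) → cum 511
  mile 58 (B, w=60) → cum 571
Optimal location: mile 29.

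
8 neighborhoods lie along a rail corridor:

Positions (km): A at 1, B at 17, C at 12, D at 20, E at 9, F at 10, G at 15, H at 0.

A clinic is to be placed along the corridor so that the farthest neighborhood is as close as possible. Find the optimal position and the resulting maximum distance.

The 1-center on a line is the midpoint of the two extreme points: leftmost at 0, rightmost at 20.
Optimal location = (0 + 20)/2 = 10; maximum distance = (20 − 0)/2 = 10.

location 10, max distance 10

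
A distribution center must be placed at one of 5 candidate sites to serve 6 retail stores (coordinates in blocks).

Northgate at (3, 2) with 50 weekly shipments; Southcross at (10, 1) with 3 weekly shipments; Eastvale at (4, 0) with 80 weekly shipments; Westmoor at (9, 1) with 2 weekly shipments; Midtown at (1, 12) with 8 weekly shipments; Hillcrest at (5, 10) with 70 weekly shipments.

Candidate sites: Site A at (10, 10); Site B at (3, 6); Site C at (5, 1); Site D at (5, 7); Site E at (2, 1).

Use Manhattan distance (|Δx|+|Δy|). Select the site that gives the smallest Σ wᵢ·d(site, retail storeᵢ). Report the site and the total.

Total weighted distance at each candidate:
  Site A (10, 10): total = 2515
  Site B (3, 6): total = 1302
  Site C (5, 1): total = 1083
  Site D (5, 7): total = 1325
  Site E (2, 1): total = 1314
Minimum is at Site C with total 1083 blocks.

Site C, total 1083 blocks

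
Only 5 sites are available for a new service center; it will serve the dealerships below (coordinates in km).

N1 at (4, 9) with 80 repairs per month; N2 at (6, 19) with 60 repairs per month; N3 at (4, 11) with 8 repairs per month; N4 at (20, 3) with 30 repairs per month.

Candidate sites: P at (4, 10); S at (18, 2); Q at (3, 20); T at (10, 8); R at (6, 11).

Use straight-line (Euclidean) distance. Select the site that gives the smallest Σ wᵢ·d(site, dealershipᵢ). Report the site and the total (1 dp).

P, total 1165.1 km

Total weighted distance at each candidate:
  P (4, 10): total = 1165.1
  S (18, 2): total = 2700.9
  Q (3, 20): total = 1867.1
  T (10, 8): total = 1578.0
  R (6, 11): total = 1206.0
Minimum is at P with total 1165.1 km.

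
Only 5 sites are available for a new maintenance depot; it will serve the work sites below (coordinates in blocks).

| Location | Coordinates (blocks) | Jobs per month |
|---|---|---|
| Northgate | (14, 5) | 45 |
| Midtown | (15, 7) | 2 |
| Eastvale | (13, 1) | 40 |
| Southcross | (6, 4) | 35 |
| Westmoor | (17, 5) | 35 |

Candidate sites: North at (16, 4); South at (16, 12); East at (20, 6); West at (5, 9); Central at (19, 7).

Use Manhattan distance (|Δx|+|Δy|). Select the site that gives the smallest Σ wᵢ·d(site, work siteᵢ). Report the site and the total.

Total weighted distance at each candidate:
  North (16, 4): total = 803
  South (16, 12): total = 1887
  East (20, 6): total = 1507
  West (5, 9): total = 2019
  Central (19, 7): total = 1503
Minimum is at North with total 803 blocks.

North, total 803 blocks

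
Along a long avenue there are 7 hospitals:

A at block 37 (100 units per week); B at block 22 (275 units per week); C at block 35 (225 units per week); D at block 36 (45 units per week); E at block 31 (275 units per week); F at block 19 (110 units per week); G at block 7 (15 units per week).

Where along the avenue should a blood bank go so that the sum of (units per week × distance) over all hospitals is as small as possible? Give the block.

x = 31

For a sum of weighted absolute distances on a line, the optimum is the weighted median (not the mean). Total weight W = 1045; half-weight = 522.5.
Sort by position and accumulate weight:
  block 7 (G, w=15) → cum 15
  block 19 (F, w=110) → cum 125
  block 22 (B, w=275) → cum 400
  block 31 (E, w=275) → cum 675  ≥ 522.5 → median here
  block 35 (C, w=225) → cum 900
  block 36 (D, w=45) → cum 945
  block 37 (A, w=100) → cum 1045
Optimal location: block 31.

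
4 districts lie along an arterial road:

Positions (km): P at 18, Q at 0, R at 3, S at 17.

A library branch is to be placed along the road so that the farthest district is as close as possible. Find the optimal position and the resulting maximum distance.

location 9, max distance 9

The 1-center on a line is the midpoint of the two extreme points: leftmost at 0, rightmost at 18.
Optimal location = (0 + 18)/2 = 9; maximum distance = (18 − 0)/2 = 9.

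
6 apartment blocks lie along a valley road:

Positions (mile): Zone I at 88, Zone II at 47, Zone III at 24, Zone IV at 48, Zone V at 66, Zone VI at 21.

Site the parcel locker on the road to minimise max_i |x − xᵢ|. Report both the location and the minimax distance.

The 1-center on a line is the midpoint of the two extreme points: leftmost at 21, rightmost at 88.
Optimal location = (21 + 88)/2 = 54.5; maximum distance = (88 − 21)/2 = 33.5.

location 54.5, max distance 33.5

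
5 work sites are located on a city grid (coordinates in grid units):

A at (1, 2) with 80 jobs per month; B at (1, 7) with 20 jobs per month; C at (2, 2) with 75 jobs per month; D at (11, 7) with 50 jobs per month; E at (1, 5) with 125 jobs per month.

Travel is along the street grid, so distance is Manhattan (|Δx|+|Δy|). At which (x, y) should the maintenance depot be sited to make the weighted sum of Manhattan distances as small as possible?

(1, 5)

Manhattan distance separates: Σwᵢ(|x−xᵢ|+|y−yᵢ|) = Σwᵢ|x−xᵢ| + Σwᵢ|y−yᵢ|, so x and y are optimised independently as 1-D weighted medians.
Total weight W = 350; half = 175.
x-coordinate, sorted with cumulative weight:
  x=1 (A, w=80) cum 80
  x=1 (B, w=20) cum 100
  x=1 (E, w=125) cum 225  ← median
  x=2 (C, w=75) cum 300
  x=11 (D, w=50) cum 350
⇒ x* = 1
y-coordinate, sorted with cumulative weight:
  y=2 (A, w=80) cum 80
  y=2 (C, w=75) cum 155
  y=5 (E, w=125) cum 280  ← median
  y=7 (B, w=20) cum 300
  y=7 (D, w=50) cum 350
⇒ y* = 5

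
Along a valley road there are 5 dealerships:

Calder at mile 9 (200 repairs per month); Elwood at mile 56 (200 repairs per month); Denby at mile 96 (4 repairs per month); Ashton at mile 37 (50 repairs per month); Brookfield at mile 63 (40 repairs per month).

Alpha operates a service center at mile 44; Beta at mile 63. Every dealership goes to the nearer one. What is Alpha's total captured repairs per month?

250

The indifferent point is the midpoint (44+63)/2 = 53.5; dealerships left of it (closer to Alpha at 44) go to Alpha, those right go to Beta.
  Calder at 9 (w=200) → Alpha
  Ashton at 37 (w=50) → Alpha
  Elwood at 56 (w=200) → Beta
  Brookfield at 63 (w=40) → Beta
  Denby at 96 (w=4) → Beta
Alpha captures 250; Beta captures 244.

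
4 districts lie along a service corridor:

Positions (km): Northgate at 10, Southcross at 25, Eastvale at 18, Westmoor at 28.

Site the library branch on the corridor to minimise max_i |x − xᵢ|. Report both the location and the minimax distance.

location 19, max distance 9

The 1-center on a line is the midpoint of the two extreme points: leftmost at 10, rightmost at 28.
Optimal location = (10 + 28)/2 = 19; maximum distance = (28 − 10)/2 = 9.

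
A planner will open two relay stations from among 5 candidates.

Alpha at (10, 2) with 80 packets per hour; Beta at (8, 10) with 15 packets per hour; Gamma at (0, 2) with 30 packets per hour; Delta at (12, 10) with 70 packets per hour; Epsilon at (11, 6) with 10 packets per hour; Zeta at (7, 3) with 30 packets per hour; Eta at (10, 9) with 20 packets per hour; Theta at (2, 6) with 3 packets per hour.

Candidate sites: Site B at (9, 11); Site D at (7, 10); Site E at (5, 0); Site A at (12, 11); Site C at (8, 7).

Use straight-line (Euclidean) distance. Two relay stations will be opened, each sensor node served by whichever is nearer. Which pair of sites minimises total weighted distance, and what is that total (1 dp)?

Evaluate every pair (each demand assigned to the nearer of the two):
  {Site E, Site A}: total = 960.1
  {Site A, Site C}: total = 1059.0
  {Site B, Site E}: total = 1061.8
  {Site B, Site C}: total = 1174.7
  {Site E, Site C}: total = 1202.0
  {Site D, Site E}: total = 1204.6
  {Site D, Site C}: total = 1309.0
  {Site D, Site A}: total = 1424.2
  {Site B, Site A}: total = 1566.4
  {Site B, Site D}: total = 1566.6
Best pair: {Site E, Site A} with total 960.1.

{Site E, Site A}, total 960.1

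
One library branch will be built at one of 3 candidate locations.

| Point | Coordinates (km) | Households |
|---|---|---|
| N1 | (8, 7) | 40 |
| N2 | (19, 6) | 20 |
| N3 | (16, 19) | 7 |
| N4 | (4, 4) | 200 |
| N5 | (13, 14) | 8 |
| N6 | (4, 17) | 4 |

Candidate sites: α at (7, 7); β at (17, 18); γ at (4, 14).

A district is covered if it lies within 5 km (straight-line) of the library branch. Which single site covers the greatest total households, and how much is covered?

α, covering 240

Coverage radius r = 5 km; a point is covered iff (Δx)²+(Δy)² ≤ 5² = 25.
  α (7, 7): covers {N1, N4} → 240
  β (17, 18): covers {N3} → 7
  γ (4, 14): covers {N6} → 4
Maximum coverage at α: 240 households.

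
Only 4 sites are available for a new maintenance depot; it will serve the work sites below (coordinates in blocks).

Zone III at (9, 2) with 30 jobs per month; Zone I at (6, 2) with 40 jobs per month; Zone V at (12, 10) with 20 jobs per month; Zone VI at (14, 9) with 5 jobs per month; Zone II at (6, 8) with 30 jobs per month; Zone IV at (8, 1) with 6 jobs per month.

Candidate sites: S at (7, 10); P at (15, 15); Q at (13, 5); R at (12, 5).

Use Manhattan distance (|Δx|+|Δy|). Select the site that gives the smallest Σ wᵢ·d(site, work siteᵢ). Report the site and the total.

Total weighted distance at each candidate:
  S (7, 10): total = 950
  P (15, 15): total = 2251
  Q (13, 5): total = 1109
  R (12, 5): total = 988
Minimum is at S with total 950 blocks.

S, total 950 blocks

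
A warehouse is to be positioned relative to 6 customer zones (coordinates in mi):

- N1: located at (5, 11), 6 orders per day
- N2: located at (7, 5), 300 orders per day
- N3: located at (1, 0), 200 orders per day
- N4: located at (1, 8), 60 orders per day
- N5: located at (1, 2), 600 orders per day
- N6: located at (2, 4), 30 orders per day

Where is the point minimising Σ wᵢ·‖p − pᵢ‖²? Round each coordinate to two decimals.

The minimiser of Σwᵢ‖p−pᵢ‖² is the weighted centroid p* = (Σwᵢpᵢ)/(Σwᵢ).
Σwᵢ = 1196.
Σwᵢxᵢ = 6·5 + 300·7 + 200·1 + 60·1 + 600·1 + 30·2 = 3050.
Σwᵢyᵢ = 6·11 + 300·5 + 200·0 + 60·8 + 600·2 + 30·4 = 3366.
x* = 3050/1196 = 2.55, y* = 3366/1196 = 2.81.

(2.55, 2.81)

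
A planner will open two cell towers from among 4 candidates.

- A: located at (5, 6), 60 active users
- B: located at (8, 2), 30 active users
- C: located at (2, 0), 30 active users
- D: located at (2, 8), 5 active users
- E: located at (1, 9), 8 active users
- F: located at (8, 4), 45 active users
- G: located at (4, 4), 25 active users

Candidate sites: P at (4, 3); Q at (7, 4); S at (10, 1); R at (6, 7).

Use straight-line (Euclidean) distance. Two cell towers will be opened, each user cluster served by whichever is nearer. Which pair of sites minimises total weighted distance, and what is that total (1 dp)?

{P, Q}, total 495.5

Evaluate every pair (each demand assigned to the nearer of the two):
  {P, Q}: total = 495.5
  {Q, R}: total = 527.7
  {P, R}: total = 567.7
  {P, S}: total = 632.8
  {Q, S}: total = 643.4
  {S, R}: total = 709.9
Best pair: {P, Q} with total 495.5.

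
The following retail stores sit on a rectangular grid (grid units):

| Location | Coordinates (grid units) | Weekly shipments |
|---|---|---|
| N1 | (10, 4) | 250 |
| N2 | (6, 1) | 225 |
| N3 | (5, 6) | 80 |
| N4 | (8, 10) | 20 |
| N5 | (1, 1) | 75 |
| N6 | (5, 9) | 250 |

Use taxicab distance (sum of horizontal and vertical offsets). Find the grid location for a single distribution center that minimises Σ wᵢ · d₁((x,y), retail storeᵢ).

Manhattan distance separates: Σwᵢ(|x−xᵢ|+|y−yᵢ|) = Σwᵢ|x−xᵢ| + Σwᵢ|y−yᵢ|, so x and y are optimised independently as 1-D weighted medians.
Total weight W = 900; half = 450.
x-coordinate, sorted with cumulative weight:
  x=1 (N5, w=75) cum 75
  x=5 (N3, w=80) cum 155
  x=5 (N6, w=250) cum 405
  x=6 (N2, w=225) cum 630  ← median
  x=8 (N4, w=20) cum 650
  x=10 (N1, w=250) cum 900
⇒ x* = 6
y-coordinate, sorted with cumulative weight:
  y=1 (N2, w=225) cum 225
  y=1 (N5, w=75) cum 300
  y=4 (N1, w=250) cum 550  ← median
  y=6 (N3, w=80) cum 630
  y=9 (N6, w=250) cum 880
  y=10 (N4, w=20) cum 900
⇒ y* = 4

(6, 4)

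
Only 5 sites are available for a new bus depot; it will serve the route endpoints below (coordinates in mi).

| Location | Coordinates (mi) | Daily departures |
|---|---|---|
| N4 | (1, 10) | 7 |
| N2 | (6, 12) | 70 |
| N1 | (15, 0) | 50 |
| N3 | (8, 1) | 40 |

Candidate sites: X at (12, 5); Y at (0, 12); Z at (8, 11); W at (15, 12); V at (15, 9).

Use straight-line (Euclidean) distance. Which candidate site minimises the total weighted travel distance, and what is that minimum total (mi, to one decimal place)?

Total weighted distance at each candidate:
  X (12, 5): total = 1247.8
  Y (0, 12): total = 1940.2
  Z (8, 11): total = 1257.9
  W (15, 12): total = 1850.5
  V (15, 9): total = 1637.5
Minimum is at X with total 1247.8 mi.

X, total 1247.8 mi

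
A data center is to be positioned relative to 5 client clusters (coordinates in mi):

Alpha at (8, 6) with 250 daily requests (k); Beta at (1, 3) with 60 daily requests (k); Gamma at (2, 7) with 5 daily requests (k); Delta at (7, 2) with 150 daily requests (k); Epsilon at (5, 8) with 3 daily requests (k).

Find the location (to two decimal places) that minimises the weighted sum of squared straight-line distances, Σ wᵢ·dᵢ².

The minimiser of Σwᵢ‖p−pᵢ‖² is the weighted centroid p* = (Σwᵢpᵢ)/(Σwᵢ).
Σwᵢ = 468.
Σwᵢxᵢ = 250·8 + 60·1 + 5·2 + 150·7 + 3·5 = 3135.
Σwᵢyᵢ = 250·6 + 60·3 + 5·7 + 150·2 + 3·8 = 2039.
x* = 3135/468 = 6.70, y* = 2039/468 = 4.36.

(6.70, 4.36)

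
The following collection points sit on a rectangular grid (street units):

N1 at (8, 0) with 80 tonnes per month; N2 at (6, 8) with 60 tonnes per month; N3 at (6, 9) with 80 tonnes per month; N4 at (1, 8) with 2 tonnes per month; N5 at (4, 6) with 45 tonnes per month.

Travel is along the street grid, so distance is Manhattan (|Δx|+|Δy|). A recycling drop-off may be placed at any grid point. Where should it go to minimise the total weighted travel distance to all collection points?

Manhattan distance separates: Σwᵢ(|x−xᵢ|+|y−yᵢ|) = Σwᵢ|x−xᵢ| + Σwᵢ|y−yᵢ|, so x and y are optimised independently as 1-D weighted medians.
Total weight W = 267; half = 133.5.
x-coordinate, sorted with cumulative weight:
  x=1 (N4, w=2) cum 2
  x=4 (N5, w=45) cum 47
  x=6 (N2, w=60) cum 107
  x=6 (N3, w=80) cum 187  ← median
  x=8 (N1, w=80) cum 267
⇒ x* = 6
y-coordinate, sorted with cumulative weight:
  y=0 (N1, w=80) cum 80
  y=6 (N5, w=45) cum 125
  y=8 (N2, w=60) cum 185  ← median
  y=8 (N4, w=2) cum 187
  y=9 (N3, w=80) cum 267
⇒ y* = 8

(6, 8)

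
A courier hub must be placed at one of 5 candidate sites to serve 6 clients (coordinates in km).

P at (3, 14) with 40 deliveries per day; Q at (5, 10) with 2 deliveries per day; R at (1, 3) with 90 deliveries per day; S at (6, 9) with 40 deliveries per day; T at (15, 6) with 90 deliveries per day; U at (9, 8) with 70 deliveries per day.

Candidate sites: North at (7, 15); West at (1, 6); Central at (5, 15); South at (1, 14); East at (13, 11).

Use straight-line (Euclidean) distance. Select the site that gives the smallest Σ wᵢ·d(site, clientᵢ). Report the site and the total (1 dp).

Total weighted distance at each candidate:
  North (7, 15): total = 3219.8
  West (1, 6): total = 2681.6
  Central (5, 15): total = 3256.4
  South (1, 14): total = 3515.4
  East (13, 11): total = 2857.6
Minimum is at West with total 2681.6 km.

West, total 2681.6 km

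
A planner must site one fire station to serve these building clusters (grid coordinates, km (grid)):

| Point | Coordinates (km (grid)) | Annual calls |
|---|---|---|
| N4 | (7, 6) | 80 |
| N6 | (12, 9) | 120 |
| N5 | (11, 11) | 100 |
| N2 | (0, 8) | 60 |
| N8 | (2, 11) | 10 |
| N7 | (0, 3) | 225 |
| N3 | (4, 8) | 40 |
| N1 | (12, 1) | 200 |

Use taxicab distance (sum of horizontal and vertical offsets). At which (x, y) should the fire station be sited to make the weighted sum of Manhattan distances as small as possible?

Manhattan distance separates: Σwᵢ(|x−xᵢ|+|y−yᵢ|) = Σwᵢ|x−xᵢ| + Σwᵢ|y−yᵢ|, so x and y are optimised independently as 1-D weighted medians.
Total weight W = 835; half = 417.5.
x-coordinate, sorted with cumulative weight:
  x=0 (N2, w=60) cum 60
  x=0 (N7, w=225) cum 285
  x=2 (N8, w=10) cum 295
  x=4 (N3, w=40) cum 335
  x=7 (N4, w=80) cum 415
  x=11 (N5, w=100) cum 515  ← median
  x=12 (N6, w=120) cum 635
  x=12 (N1, w=200) cum 835
⇒ x* = 11
y-coordinate, sorted with cumulative weight:
  y=1 (N1, w=200) cum 200
  y=3 (N7, w=225) cum 425  ← median
  y=6 (N4, w=80) cum 505
  y=8 (N2, w=60) cum 565
  y=8 (N3, w=40) cum 605
  y=9 (N6, w=120) cum 725
  y=11 (N5, w=100) cum 825
  y=11 (N8, w=10) cum 835
⇒ y* = 3

(11, 3)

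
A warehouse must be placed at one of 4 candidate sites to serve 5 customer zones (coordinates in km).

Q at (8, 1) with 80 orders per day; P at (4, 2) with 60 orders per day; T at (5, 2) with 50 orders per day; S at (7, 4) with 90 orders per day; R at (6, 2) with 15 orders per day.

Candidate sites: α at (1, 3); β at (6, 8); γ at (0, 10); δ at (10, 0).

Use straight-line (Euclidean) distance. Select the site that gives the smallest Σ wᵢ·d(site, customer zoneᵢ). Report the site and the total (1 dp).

Total weighted distance at each candidate:
  α (1, 3): total = 1602.2
  β (6, 8): total = 1727.1
  γ (0, 10): total = 2951.4
  δ (10, 0): total = 1344.7
Minimum is at δ with total 1344.7 km.

δ, total 1344.7 km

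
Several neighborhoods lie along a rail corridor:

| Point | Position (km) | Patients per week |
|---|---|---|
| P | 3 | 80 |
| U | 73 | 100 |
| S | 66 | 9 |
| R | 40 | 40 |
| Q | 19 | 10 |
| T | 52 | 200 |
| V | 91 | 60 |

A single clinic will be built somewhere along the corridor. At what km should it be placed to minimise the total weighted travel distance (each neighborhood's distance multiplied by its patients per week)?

x = 52

For a sum of weighted absolute distances on a line, the optimum is the weighted median (not the mean). Total weight W = 499; half-weight = 249.5.
Sort by position and accumulate weight:
  km 3 (P, w=80) → cum 80
  km 19 (Q, w=10) → cum 90
  km 40 (R, w=40) → cum 130
  km 52 (T, w=200) → cum 330  ≥ 249.5 → median here
  km 66 (S, w=9) → cum 339
  km 73 (U, w=100) → cum 439
  km 91 (V, w=60) → cum 499
Optimal location: km 52.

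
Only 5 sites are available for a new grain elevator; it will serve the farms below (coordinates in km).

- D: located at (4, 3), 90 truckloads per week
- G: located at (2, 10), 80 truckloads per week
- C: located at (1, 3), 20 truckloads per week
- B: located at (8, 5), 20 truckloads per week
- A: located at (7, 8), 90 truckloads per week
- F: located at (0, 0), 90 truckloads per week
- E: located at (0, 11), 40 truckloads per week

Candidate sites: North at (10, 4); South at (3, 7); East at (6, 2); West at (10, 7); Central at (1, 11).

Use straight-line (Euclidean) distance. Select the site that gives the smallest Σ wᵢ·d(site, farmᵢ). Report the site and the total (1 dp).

Total weighted distance at each candidate:
  North (10, 4): total = 3480.9
  South (3, 7): total = 2077.7
  East (6, 2): total = 2640.2
  West (10, 7): total = 3400.1
  Central (1, 11): total = 2864.3
Minimum is at South with total 2077.7 km.

South, total 2077.7 km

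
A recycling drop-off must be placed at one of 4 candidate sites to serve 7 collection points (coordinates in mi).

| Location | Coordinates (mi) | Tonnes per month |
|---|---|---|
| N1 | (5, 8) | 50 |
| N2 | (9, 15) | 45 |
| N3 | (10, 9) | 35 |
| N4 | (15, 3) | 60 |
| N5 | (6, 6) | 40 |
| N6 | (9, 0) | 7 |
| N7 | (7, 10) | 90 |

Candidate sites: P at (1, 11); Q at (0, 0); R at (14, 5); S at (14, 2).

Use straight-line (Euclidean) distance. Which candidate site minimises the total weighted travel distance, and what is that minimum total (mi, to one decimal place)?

R, total 2455.8 mi

Total weighted distance at each candidate:
  P (1, 11): total = 2868.1
  Q (0, 0): total = 4148.6
  R (14, 5): total = 2455.8
  S (14, 2): total = 2886.8
Minimum is at R with total 2455.8 mi.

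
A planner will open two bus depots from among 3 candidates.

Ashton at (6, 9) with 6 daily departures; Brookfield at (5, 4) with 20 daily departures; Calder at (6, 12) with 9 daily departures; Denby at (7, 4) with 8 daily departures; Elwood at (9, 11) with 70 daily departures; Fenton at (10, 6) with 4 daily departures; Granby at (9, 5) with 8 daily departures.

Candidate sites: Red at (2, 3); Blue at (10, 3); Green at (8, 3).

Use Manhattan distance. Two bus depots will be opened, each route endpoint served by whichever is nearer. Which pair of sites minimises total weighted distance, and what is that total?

{Blue, Green}, total 909

Evaluate every pair (each demand assigned to the nearer of the two):
  {Blue, Green}: total = 909
  {Red, Green}: total = 917
  {Red, Blue}: total = 955
Best pair: {Blue, Green} with total 909.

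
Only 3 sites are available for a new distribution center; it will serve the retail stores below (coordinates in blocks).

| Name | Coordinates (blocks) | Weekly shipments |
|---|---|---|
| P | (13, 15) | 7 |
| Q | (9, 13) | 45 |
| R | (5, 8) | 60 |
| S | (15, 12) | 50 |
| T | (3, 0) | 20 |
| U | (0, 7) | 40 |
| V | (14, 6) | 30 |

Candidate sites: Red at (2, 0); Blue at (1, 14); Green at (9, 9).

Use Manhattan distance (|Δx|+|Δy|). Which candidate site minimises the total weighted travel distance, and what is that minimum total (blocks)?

Green, total 1980 blocks

Total weighted distance at each candidate:
  Red (2, 0): total = 3912
  Blue (1, 14): total = 3166
  Green (9, 9): total = 1980
Minimum is at Green with total 1980 blocks.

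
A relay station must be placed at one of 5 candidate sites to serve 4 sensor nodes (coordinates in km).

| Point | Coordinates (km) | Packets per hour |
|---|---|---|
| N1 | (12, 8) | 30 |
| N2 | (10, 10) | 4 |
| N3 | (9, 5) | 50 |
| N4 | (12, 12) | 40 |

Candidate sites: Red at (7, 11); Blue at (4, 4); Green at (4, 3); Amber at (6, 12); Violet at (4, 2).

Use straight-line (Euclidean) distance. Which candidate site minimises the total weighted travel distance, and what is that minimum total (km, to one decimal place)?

Total weighted distance at each candidate:
  Red (7, 11): total = 707.8
  Blue (4, 4): total = 1009.8
  Green (4, 3): total = 1070.8
  Amber (6, 12): total = 855.0
  Violet (4, 2): total = 1143.8
Minimum is at Red with total 707.8 km.

Red, total 707.8 km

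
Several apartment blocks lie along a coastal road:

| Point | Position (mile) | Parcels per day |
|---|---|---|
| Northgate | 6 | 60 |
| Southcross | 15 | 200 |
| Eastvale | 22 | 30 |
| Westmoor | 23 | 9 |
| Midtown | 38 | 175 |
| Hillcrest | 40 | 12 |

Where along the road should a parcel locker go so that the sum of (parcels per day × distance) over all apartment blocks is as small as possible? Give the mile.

x = 15

For a sum of weighted absolute distances on a line, the optimum is the weighted median (not the mean). Total weight W = 486; half-weight = 243.
Sort by position and accumulate weight:
  mile 6 (Northgate, w=60) → cum 60
  mile 15 (Southcross, w=200) → cum 260  ≥ 243 → median here
  mile 22 (Eastvale, w=30) → cum 290
  mile 23 (Westmoor, w=9) → cum 299
  mile 38 (Midtown, w=175) → cum 474
  mile 40 (Hillcrest, w=12) → cum 486
Optimal location: mile 15.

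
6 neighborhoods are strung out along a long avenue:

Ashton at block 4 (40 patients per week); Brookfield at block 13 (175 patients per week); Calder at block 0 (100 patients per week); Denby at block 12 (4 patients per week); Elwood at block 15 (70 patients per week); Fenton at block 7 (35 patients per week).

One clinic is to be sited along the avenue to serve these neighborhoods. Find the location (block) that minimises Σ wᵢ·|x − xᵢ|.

x = 13

For a sum of weighted absolute distances on a line, the optimum is the weighted median (not the mean). Total weight W = 424; half-weight = 212.
Sort by position and accumulate weight:
  block 0 (Calder, w=100) → cum 100
  block 4 (Ashton, w=40) → cum 140
  block 7 (Fenton, w=35) → cum 175
  block 12 (Denby, w=4) → cum 179
  block 13 (Brookfield, w=175) → cum 354  ≥ 212 → median here
  block 15 (Elwood, w=70) → cum 424
Optimal location: block 13.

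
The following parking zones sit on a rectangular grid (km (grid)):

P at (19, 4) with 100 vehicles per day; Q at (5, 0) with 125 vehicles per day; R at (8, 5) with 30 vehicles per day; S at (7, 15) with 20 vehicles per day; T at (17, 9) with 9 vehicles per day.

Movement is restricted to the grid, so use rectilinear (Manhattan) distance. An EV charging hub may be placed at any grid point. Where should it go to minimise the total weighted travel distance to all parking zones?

Manhattan distance separates: Σwᵢ(|x−xᵢ|+|y−yᵢ|) = Σwᵢ|x−xᵢ| + Σwᵢ|y−yᵢ|, so x and y are optimised independently as 1-D weighted medians.
Total weight W = 284; half = 142.
x-coordinate, sorted with cumulative weight:
  x=5 (Q, w=125) cum 125
  x=7 (S, w=20) cum 145  ← median
  x=8 (R, w=30) cum 175
  x=17 (T, w=9) cum 184
  x=19 (P, w=100) cum 284
⇒ x* = 7
y-coordinate, sorted with cumulative weight:
  y=0 (Q, w=125) cum 125
  y=4 (P, w=100) cum 225  ← median
  y=5 (R, w=30) cum 255
  y=9 (T, w=9) cum 264
  y=15 (S, w=20) cum 284
⇒ y* = 4

(7, 4)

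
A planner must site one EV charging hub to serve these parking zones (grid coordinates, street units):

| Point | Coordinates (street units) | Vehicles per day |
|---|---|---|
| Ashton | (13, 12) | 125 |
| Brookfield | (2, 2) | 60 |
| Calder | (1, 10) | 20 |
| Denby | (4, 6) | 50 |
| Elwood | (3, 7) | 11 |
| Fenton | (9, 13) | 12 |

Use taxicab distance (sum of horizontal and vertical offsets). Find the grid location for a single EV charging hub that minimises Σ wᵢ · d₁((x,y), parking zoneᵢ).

(4, 10)

Manhattan distance separates: Σwᵢ(|x−xᵢ|+|y−yᵢ|) = Σwᵢ|x−xᵢ| + Σwᵢ|y−yᵢ|, so x and y are optimised independently as 1-D weighted medians.
Total weight W = 278; half = 139.
x-coordinate, sorted with cumulative weight:
  x=1 (Calder, w=20) cum 20
  x=2 (Brookfield, w=60) cum 80
  x=3 (Elwood, w=11) cum 91
  x=4 (Denby, w=50) cum 141  ← median
  x=9 (Fenton, w=12) cum 153
  x=13 (Ashton, w=125) cum 278
⇒ x* = 4
y-coordinate, sorted with cumulative weight:
  y=2 (Brookfield, w=60) cum 60
  y=6 (Denby, w=50) cum 110
  y=7 (Elwood, w=11) cum 121
  y=10 (Calder, w=20) cum 141  ← median
  y=12 (Ashton, w=125) cum 266
  y=13 (Fenton, w=12) cum 278
⇒ y* = 10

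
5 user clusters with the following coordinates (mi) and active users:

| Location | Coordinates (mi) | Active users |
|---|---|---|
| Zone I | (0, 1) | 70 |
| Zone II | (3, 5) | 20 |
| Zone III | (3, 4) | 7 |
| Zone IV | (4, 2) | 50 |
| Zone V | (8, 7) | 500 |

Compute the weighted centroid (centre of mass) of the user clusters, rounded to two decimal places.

(6.62, 5.87)

The minimiser of Σwᵢ‖p−pᵢ‖² is the weighted centroid p* = (Σwᵢpᵢ)/(Σwᵢ).
Σwᵢ = 647.
Σwᵢxᵢ = 70·0 + 20·3 + 7·3 + 50·4 + 500·8 = 4281.
Σwᵢyᵢ = 70·1 + 20·5 + 7·4 + 50·2 + 500·7 = 3798.
x* = 4281/647 = 6.62, y* = 3798/647 = 5.87.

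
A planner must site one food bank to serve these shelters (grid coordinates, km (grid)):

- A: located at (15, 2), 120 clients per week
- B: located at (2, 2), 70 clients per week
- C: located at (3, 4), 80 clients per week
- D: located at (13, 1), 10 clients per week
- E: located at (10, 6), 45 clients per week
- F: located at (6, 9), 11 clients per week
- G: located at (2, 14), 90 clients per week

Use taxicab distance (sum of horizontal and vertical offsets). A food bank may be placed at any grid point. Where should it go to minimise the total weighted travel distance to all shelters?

Manhattan distance separates: Σwᵢ(|x−xᵢ|+|y−yᵢ|) = Σwᵢ|x−xᵢ| + Σwᵢ|y−yᵢ|, so x and y are optimised independently as 1-D weighted medians.
Total weight W = 426; half = 213.
x-coordinate, sorted with cumulative weight:
  x=2 (B, w=70) cum 70
  x=2 (G, w=90) cum 160
  x=3 (C, w=80) cum 240  ← median
  x=6 (F, w=11) cum 251
  x=10 (E, w=45) cum 296
  x=13 (D, w=10) cum 306
  x=15 (A, w=120) cum 426
⇒ x* = 3
y-coordinate, sorted with cumulative weight:
  y=1 (D, w=10) cum 10
  y=2 (A, w=120) cum 130
  y=2 (B, w=70) cum 200
  y=4 (C, w=80) cum 280  ← median
  y=6 (E, w=45) cum 325
  y=9 (F, w=11) cum 336
  y=14 (G, w=90) cum 426
⇒ y* = 4

(3, 4)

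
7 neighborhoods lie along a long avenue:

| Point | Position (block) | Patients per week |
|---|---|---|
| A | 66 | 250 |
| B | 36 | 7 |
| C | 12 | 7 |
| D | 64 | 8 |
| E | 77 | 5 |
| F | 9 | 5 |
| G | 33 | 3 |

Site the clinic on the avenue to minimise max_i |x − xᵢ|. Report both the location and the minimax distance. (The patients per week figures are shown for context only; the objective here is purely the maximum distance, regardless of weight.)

The 1-center on a line is the midpoint of the two extreme points: leftmost at 9, rightmost at 77.
Optimal location = (9 + 77)/2 = 43; maximum distance = (77 − 9)/2 = 34.

location 43, max distance 34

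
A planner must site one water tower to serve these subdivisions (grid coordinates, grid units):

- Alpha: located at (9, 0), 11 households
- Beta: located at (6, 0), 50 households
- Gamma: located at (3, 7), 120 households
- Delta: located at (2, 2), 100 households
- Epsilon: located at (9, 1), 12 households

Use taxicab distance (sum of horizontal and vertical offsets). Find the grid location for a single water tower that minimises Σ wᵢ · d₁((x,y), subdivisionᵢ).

(3, 2)

Manhattan distance separates: Σwᵢ(|x−xᵢ|+|y−yᵢ|) = Σwᵢ|x−xᵢ| + Σwᵢ|y−yᵢ|, so x and y are optimised independently as 1-D weighted medians.
Total weight W = 293; half = 146.5.
x-coordinate, sorted with cumulative weight:
  x=2 (Delta, w=100) cum 100
  x=3 (Gamma, w=120) cum 220  ← median
  x=6 (Beta, w=50) cum 270
  x=9 (Alpha, w=11) cum 281
  x=9 (Epsilon, w=12) cum 293
⇒ x* = 3
y-coordinate, sorted with cumulative weight:
  y=0 (Alpha, w=11) cum 11
  y=0 (Beta, w=50) cum 61
  y=1 (Epsilon, w=12) cum 73
  y=2 (Delta, w=100) cum 173  ← median
  y=7 (Gamma, w=120) cum 293
⇒ y* = 2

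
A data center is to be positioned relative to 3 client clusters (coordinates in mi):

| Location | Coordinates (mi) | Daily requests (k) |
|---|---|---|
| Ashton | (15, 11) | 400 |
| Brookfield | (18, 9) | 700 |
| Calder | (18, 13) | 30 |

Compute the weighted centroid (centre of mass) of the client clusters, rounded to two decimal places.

(16.94, 9.81)

The minimiser of Σwᵢ‖p−pᵢ‖² is the weighted centroid p* = (Σwᵢpᵢ)/(Σwᵢ).
Σwᵢ = 1130.
Σwᵢxᵢ = 400·15 + 700·18 + 30·18 = 19140.
Σwᵢyᵢ = 400·11 + 700·9 + 30·13 = 11090.
x* = 19140/1130 = 16.94, y* = 11090/1130 = 9.81.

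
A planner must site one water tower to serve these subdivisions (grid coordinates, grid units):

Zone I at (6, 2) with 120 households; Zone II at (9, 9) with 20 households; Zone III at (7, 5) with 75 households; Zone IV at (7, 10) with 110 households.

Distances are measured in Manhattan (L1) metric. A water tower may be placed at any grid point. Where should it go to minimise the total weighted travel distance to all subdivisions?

Manhattan distance separates: Σwᵢ(|x−xᵢ|+|y−yᵢ|) = Σwᵢ|x−xᵢ| + Σwᵢ|y−yᵢ|, so x and y are optimised independently as 1-D weighted medians.
Total weight W = 325; half = 162.5.
x-coordinate, sorted with cumulative weight:
  x=6 (Zone I, w=120) cum 120
  x=7 (Zone III, w=75) cum 195  ← median
  x=7 (Zone IV, w=110) cum 305
  x=9 (Zone II, w=20) cum 325
⇒ x* = 7
y-coordinate, sorted with cumulative weight:
  y=2 (Zone I, w=120) cum 120
  y=5 (Zone III, w=75) cum 195  ← median
  y=9 (Zone II, w=20) cum 215
  y=10 (Zone IV, w=110) cum 325
⇒ y* = 5

(7, 5)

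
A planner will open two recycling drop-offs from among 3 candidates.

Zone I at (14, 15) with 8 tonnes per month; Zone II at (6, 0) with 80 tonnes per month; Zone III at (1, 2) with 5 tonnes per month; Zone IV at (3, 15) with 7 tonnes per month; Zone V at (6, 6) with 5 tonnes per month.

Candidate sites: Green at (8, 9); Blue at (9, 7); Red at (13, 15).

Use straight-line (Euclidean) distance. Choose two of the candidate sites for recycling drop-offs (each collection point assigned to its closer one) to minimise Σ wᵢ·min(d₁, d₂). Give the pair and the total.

{Blue, Red}, total 750.2

Evaluate every pair (each demand assigned to the nearer of the two):
  {Blue, Red}: total = 750.2
  {Green, Blue}: total = 794.8
  {Green, Red}: total = 867.8
Best pair: {Blue, Red} with total 750.2.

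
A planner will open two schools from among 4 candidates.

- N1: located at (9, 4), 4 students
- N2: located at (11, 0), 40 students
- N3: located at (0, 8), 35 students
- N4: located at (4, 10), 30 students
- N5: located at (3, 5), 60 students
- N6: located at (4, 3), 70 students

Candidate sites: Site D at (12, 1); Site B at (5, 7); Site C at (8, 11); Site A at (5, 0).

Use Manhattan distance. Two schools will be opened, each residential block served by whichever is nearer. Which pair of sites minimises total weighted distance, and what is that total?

Evaluate every pair (each demand assigned to the nearer of the two):
  {Site D, Site B}: total = 1024
  {Site B, Site A}: total = 1118
  {Site B, Site C}: total = 1468
  {Site C, Site A}: total = 1507
  {Site D, Site A}: total = 1589
  {Site D, Site C}: total = 1999
Best pair: {Site D, Site B} with total 1024.

{Site D, Site B}, total 1024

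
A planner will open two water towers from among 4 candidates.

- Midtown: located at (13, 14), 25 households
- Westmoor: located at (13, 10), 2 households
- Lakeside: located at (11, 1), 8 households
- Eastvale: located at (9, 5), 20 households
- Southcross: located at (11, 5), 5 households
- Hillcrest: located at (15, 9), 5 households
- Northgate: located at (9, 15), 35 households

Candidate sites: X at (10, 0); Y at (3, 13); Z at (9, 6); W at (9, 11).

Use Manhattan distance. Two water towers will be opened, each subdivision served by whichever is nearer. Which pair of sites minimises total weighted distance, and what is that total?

Evaluate every pair (each demand assigned to the nearer of the two):
  {Z, W}: total = 456
  {X, W}: total = 531
  {Y, W}: total = 621
  {Y, Z}: total = 707
  {X, Z}: total = 727
  {X, Y}: total = 817
Best pair: {Z, W} with total 456.

{Z, W}, total 456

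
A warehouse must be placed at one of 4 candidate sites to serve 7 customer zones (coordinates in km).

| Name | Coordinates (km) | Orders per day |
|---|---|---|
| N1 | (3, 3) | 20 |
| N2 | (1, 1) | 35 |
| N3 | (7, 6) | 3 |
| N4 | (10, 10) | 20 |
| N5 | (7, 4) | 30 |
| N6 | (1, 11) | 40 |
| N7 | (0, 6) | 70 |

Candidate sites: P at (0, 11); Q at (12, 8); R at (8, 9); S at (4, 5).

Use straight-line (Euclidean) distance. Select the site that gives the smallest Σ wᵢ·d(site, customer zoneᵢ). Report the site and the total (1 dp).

S, total 1037.2 km

Total weighted distance at each candidate:
  P (0, 11): total = 1436.4
  Q (12, 8): total = 2234.7
  R (8, 9): total = 1624.7
  S (4, 5): total = 1037.2
Minimum is at S with total 1037.2 km.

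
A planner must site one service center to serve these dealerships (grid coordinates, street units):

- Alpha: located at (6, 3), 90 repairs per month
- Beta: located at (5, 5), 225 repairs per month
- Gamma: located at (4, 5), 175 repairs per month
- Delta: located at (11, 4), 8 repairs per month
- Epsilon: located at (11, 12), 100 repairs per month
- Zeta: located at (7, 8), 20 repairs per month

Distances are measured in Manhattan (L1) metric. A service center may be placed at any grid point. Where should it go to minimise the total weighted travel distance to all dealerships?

(5, 5)

Manhattan distance separates: Σwᵢ(|x−xᵢ|+|y−yᵢ|) = Σwᵢ|x−xᵢ| + Σwᵢ|y−yᵢ|, so x and y are optimised independently as 1-D weighted medians.
Total weight W = 618; half = 309.
x-coordinate, sorted with cumulative weight:
  x=4 (Gamma, w=175) cum 175
  x=5 (Beta, w=225) cum 400  ← median
  x=6 (Alpha, w=90) cum 490
  x=7 (Zeta, w=20) cum 510
  x=11 (Delta, w=8) cum 518
  x=11 (Epsilon, w=100) cum 618
⇒ x* = 5
y-coordinate, sorted with cumulative weight:
  y=3 (Alpha, w=90) cum 90
  y=4 (Delta, w=8) cum 98
  y=5 (Beta, w=225) cum 323  ← median
  y=5 (Gamma, w=175) cum 498
  y=8 (Zeta, w=20) cum 518
  y=12 (Epsilon, w=100) cum 618
⇒ y* = 5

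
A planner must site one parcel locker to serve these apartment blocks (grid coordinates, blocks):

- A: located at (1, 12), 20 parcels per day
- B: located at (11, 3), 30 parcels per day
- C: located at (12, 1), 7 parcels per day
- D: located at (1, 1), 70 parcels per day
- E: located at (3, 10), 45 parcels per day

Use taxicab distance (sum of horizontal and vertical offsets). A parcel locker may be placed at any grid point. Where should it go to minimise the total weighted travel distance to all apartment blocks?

Manhattan distance separates: Σwᵢ(|x−xᵢ|+|y−yᵢ|) = Σwᵢ|x−xᵢ| + Σwᵢ|y−yᵢ|, so x and y are optimised independently as 1-D weighted medians.
Total weight W = 172; half = 86.
x-coordinate, sorted with cumulative weight:
  x=1 (A, w=20) cum 20
  x=1 (D, w=70) cum 90  ← median
  x=3 (E, w=45) cum 135
  x=11 (B, w=30) cum 165
  x=12 (C, w=7) cum 172
⇒ x* = 1
y-coordinate, sorted with cumulative weight:
  y=1 (C, w=7) cum 7
  y=1 (D, w=70) cum 77
  y=3 (B, w=30) cum 107  ← median
  y=10 (E, w=45) cum 152
  y=12 (A, w=20) cum 172
⇒ y* = 3

(1, 3)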